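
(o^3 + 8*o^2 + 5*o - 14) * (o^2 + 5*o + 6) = o^5 + 13*o^4 + 51*o^3 + 59*o^2 - 40*o - 84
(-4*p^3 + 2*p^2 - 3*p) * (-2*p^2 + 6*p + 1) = 8*p^5 - 28*p^4 + 14*p^3 - 16*p^2 - 3*p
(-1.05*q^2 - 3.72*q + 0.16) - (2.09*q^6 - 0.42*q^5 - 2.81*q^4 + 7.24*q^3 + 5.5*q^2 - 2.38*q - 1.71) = -2.09*q^6 + 0.42*q^5 + 2.81*q^4 - 7.24*q^3 - 6.55*q^2 - 1.34*q + 1.87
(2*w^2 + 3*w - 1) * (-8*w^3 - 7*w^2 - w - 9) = -16*w^5 - 38*w^4 - 15*w^3 - 14*w^2 - 26*w + 9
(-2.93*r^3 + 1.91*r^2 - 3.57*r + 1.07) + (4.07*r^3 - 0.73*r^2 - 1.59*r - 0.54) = 1.14*r^3 + 1.18*r^2 - 5.16*r + 0.53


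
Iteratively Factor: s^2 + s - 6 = (s - 2)*(s + 3)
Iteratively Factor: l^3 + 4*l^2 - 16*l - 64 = (l - 4)*(l^2 + 8*l + 16) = (l - 4)*(l + 4)*(l + 4)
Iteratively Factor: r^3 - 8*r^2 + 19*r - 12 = (r - 3)*(r^2 - 5*r + 4) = (r - 3)*(r - 1)*(r - 4)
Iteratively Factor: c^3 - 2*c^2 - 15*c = (c + 3)*(c^2 - 5*c) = c*(c + 3)*(c - 5)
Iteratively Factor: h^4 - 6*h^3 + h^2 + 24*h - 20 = (h - 1)*(h^3 - 5*h^2 - 4*h + 20) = (h - 5)*(h - 1)*(h^2 - 4) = (h - 5)*(h - 2)*(h - 1)*(h + 2)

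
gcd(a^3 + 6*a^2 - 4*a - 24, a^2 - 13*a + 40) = 1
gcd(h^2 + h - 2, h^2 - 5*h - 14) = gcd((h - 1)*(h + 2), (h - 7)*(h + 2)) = h + 2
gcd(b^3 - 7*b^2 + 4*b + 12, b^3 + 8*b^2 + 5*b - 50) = b - 2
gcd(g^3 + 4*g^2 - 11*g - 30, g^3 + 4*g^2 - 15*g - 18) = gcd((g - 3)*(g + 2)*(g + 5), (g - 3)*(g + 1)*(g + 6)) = g - 3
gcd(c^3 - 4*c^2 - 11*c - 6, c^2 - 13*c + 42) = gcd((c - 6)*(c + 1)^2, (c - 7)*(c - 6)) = c - 6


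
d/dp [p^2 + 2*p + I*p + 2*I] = 2*p + 2 + I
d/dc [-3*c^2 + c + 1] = 1 - 6*c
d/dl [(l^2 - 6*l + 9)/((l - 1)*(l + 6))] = (11*l^2 - 30*l - 9)/(l^4 + 10*l^3 + 13*l^2 - 60*l + 36)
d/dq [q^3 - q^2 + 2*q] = 3*q^2 - 2*q + 2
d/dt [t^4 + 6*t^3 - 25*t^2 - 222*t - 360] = 4*t^3 + 18*t^2 - 50*t - 222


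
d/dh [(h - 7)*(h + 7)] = 2*h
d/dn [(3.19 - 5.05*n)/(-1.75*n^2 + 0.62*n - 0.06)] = (-8.8375*n^2 + 11.165*n - 1.6748)/(3.0625*n^4 - 2.17*n^3 + 0.5944*n^2 - 0.0744*n + 0.0036)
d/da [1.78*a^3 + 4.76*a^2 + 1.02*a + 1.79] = 5.34*a^2 + 9.52*a + 1.02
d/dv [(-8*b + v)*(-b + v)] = -9*b + 2*v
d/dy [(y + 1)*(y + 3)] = 2*y + 4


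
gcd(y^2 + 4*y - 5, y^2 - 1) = y - 1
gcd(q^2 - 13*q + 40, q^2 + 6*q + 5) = 1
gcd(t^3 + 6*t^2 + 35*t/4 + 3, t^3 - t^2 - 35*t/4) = 1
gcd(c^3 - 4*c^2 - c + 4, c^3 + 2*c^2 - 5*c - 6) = c + 1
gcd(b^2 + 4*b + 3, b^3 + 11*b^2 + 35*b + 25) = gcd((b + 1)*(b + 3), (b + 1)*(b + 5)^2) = b + 1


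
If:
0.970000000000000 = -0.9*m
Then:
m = -1.08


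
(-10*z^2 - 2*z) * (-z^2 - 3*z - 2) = 10*z^4 + 32*z^3 + 26*z^2 + 4*z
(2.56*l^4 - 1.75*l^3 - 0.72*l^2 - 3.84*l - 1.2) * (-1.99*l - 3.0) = -5.0944*l^5 - 4.1975*l^4 + 6.6828*l^3 + 9.8016*l^2 + 13.908*l + 3.6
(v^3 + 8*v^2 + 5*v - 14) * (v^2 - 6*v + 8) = v^5 + 2*v^4 - 35*v^3 + 20*v^2 + 124*v - 112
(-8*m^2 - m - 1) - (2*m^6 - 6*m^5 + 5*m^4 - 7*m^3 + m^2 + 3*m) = -2*m^6 + 6*m^5 - 5*m^4 + 7*m^3 - 9*m^2 - 4*m - 1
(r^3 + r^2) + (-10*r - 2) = r^3 + r^2 - 10*r - 2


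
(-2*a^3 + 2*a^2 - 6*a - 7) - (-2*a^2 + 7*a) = -2*a^3 + 4*a^2 - 13*a - 7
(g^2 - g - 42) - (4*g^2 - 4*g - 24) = -3*g^2 + 3*g - 18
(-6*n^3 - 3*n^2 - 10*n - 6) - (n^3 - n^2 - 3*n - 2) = -7*n^3 - 2*n^2 - 7*n - 4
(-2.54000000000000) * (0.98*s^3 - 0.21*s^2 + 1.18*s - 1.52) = -2.4892*s^3 + 0.5334*s^2 - 2.9972*s + 3.8608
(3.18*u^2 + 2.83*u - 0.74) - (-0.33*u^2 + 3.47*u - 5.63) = 3.51*u^2 - 0.64*u + 4.89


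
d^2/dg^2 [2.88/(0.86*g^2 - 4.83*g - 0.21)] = (4.260096*g^2 - 23.925888*g - 2.88*(1.72*g - 4.83)*(3.44*g - 9.66) - 1.040256)/(-0.86*g^2 + 4.83*g + 0.21)^3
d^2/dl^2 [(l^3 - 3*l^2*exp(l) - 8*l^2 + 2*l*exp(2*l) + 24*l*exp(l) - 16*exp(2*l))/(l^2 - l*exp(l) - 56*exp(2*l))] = 2*(-l^6 + 115*l^5*exp(l) + 8*l^5 - 423*l^4*exp(2*l) - 1032*l^4*exp(l) - 16*l^4 + 6581*l^3*exp(3*l) + 4056*l^3*exp(2*l) + 1896*l^3*exp(l) + 16*l^3 - 4760*l^2*exp(4*l) - 72136*l^2*exp(3*l) - 7104*l^2*exp(2*l) - 1392*l^2*exp(l) + 57120*l*exp(4*l) + 115040*l*exp(3*l) + 4080*l*exp(2*l) - 85680*exp(4*l) - 27344*exp(3*l))*exp(l)/(l^6 - 3*l^5*exp(l) - 165*l^4*exp(2*l) + 335*l^3*exp(3*l) + 9240*l^2*exp(4*l) - 9408*l*exp(5*l) - 175616*exp(6*l))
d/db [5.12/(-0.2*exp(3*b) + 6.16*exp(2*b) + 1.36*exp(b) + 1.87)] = (3.072*exp(2*b) - 63.0784*exp(b) - 6.9632)*exp(b)/(-0.2*exp(3*b) + 6.16*exp(2*b) + 1.36*exp(b) + 1.87)^2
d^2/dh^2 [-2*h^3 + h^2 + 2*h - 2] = 2 - 12*h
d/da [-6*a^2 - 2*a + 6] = -12*a - 2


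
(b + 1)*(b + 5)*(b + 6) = b^3 + 12*b^2 + 41*b + 30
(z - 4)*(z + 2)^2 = z^3 - 12*z - 16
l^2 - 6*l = l*(l - 6)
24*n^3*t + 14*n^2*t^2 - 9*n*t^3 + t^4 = t*(-6*n + t)*(-4*n + t)*(n + t)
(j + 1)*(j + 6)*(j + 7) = j^3 + 14*j^2 + 55*j + 42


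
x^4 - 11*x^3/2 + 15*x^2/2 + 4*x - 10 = (x - 5/2)*(x - 2)^2*(x + 1)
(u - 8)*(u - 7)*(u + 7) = u^3 - 8*u^2 - 49*u + 392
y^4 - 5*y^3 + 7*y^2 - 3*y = y*(y - 3)*(y - 1)^2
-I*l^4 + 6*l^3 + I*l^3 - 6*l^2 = l^2*(l + 6*I)*(-I*l + I)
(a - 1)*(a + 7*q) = a^2 + 7*a*q - a - 7*q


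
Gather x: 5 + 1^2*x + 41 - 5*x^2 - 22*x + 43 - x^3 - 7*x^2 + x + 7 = -x^3 - 12*x^2 - 20*x + 96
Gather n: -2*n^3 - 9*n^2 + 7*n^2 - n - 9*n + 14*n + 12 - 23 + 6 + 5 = -2*n^3 - 2*n^2 + 4*n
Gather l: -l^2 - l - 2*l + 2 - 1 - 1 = -l^2 - 3*l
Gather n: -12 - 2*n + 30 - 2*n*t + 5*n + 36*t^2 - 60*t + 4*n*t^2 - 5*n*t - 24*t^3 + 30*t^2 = n*(4*t^2 - 7*t + 3) - 24*t^3 + 66*t^2 - 60*t + 18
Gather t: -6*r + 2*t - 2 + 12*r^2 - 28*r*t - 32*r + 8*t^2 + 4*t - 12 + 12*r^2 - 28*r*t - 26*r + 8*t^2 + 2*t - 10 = 24*r^2 - 64*r + 16*t^2 + t*(8 - 56*r) - 24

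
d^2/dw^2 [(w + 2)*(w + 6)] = 2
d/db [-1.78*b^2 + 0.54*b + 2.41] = 0.54 - 3.56*b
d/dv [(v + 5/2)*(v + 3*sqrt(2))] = 2*v + 5/2 + 3*sqrt(2)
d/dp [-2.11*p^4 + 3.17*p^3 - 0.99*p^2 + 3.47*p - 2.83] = -8.44*p^3 + 9.51*p^2 - 1.98*p + 3.47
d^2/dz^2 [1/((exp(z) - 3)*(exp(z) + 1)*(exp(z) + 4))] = (9*exp(5*z) + 22*exp(4*z) - 6*exp(3*z) + 42*exp(2*z) + 217*exp(z) - 132)*exp(z)/(exp(9*z) + 6*exp(8*z) - 21*exp(7*z) - 160*exp(6*z) + 87*exp(5*z) + 1374*exp(4*z) + 685*exp(3*z) - 3492*exp(2*z) - 4752*exp(z) - 1728)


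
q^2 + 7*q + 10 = (q + 2)*(q + 5)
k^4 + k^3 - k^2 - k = k*(k - 1)*(k + 1)^2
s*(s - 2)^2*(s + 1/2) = s^4 - 7*s^3/2 + 2*s^2 + 2*s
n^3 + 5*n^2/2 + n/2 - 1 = (n - 1/2)*(n + 1)*(n + 2)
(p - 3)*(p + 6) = p^2 + 3*p - 18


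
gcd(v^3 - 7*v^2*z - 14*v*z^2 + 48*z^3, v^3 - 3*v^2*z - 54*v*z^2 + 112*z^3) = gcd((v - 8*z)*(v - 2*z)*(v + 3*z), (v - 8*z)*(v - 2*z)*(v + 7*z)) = v^2 - 10*v*z + 16*z^2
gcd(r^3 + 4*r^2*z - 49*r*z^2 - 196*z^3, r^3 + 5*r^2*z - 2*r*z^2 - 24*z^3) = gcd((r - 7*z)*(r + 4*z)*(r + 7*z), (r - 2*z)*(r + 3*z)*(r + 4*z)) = r + 4*z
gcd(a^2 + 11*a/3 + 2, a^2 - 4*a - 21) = a + 3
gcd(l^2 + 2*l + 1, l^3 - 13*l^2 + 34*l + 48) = l + 1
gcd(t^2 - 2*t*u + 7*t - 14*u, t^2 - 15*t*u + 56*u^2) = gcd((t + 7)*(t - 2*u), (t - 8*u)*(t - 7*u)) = 1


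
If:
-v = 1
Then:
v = -1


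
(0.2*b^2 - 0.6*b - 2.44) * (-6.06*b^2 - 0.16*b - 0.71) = -1.212*b^4 + 3.604*b^3 + 14.7404*b^2 + 0.8164*b + 1.7324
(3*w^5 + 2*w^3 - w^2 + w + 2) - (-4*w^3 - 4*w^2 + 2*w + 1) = 3*w^5 + 6*w^3 + 3*w^2 - w + 1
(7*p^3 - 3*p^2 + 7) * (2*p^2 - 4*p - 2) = 14*p^5 - 34*p^4 - 2*p^3 + 20*p^2 - 28*p - 14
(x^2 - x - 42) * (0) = 0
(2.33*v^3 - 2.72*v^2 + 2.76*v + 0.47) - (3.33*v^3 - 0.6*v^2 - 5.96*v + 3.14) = -1.0*v^3 - 2.12*v^2 + 8.72*v - 2.67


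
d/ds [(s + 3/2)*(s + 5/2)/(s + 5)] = (s^2 + 10*s + 65/4)/(s^2 + 10*s + 25)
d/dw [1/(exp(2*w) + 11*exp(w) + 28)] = (-2*exp(w) - 11)*exp(w)/(exp(2*w) + 11*exp(w) + 28)^2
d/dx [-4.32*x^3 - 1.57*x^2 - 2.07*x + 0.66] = -12.96*x^2 - 3.14*x - 2.07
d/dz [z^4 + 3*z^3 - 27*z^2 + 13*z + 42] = 4*z^3 + 9*z^2 - 54*z + 13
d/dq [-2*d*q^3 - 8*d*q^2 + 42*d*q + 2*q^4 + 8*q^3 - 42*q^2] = -6*d*q^2 - 16*d*q + 42*d + 8*q^3 + 24*q^2 - 84*q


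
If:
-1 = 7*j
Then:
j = -1/7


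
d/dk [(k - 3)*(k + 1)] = 2*k - 2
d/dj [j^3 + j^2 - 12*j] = 3*j^2 + 2*j - 12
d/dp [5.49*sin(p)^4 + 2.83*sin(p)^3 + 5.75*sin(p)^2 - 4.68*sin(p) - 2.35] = (21.96*sin(p)^3 + 8.49*sin(p)^2 + 11.5*sin(p) - 4.68)*cos(p)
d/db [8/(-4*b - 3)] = 32/(4*b + 3)^2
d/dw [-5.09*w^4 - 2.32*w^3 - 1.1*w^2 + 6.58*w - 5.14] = -20.36*w^3 - 6.96*w^2 - 2.2*w + 6.58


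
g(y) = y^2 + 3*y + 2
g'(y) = 2*y + 3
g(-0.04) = 1.88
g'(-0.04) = 2.92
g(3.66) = 26.38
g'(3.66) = 10.32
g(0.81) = 5.09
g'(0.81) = 4.62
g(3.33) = 23.08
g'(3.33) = 9.66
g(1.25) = 7.31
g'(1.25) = 5.50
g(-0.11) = 1.68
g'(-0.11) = 2.78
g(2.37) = 14.73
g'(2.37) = 7.74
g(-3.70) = 4.59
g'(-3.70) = -4.40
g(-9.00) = 56.00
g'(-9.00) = -15.00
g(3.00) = 20.00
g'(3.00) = 9.00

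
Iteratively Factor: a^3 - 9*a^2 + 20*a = (a)*(a^2 - 9*a + 20) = a*(a - 4)*(a - 5)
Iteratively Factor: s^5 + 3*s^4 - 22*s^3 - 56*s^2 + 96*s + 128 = (s - 2)*(s^4 + 5*s^3 - 12*s^2 - 80*s - 64) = (s - 2)*(s + 4)*(s^3 + s^2 - 16*s - 16) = (s - 2)*(s + 4)^2*(s^2 - 3*s - 4) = (s - 2)*(s + 1)*(s + 4)^2*(s - 4)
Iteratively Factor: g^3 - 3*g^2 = (g)*(g^2 - 3*g) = g*(g - 3)*(g)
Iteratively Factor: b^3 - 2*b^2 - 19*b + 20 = (b - 5)*(b^2 + 3*b - 4) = (b - 5)*(b + 4)*(b - 1)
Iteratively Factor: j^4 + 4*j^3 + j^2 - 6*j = (j + 2)*(j^3 + 2*j^2 - 3*j) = (j - 1)*(j + 2)*(j^2 + 3*j) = j*(j - 1)*(j + 2)*(j + 3)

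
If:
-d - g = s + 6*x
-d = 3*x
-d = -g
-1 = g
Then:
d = -1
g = -1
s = 0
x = 1/3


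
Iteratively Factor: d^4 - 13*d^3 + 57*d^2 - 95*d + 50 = (d - 1)*(d^3 - 12*d^2 + 45*d - 50) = (d - 2)*(d - 1)*(d^2 - 10*d + 25) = (d - 5)*(d - 2)*(d - 1)*(d - 5)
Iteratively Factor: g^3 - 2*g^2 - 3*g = (g)*(g^2 - 2*g - 3) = g*(g - 3)*(g + 1)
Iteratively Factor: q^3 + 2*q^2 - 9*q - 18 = (q + 3)*(q^2 - q - 6) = (q + 2)*(q + 3)*(q - 3)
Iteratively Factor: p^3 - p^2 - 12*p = (p - 4)*(p^2 + 3*p) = (p - 4)*(p + 3)*(p)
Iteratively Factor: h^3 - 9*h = (h)*(h^2 - 9) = h*(h - 3)*(h + 3)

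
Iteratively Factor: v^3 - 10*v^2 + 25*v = (v - 5)*(v^2 - 5*v) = (v - 5)^2*(v)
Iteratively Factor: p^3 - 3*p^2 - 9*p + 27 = (p + 3)*(p^2 - 6*p + 9) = (p - 3)*(p + 3)*(p - 3)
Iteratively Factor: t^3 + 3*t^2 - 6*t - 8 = (t - 2)*(t^2 + 5*t + 4) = (t - 2)*(t + 4)*(t + 1)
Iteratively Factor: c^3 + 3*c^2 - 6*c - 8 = (c + 4)*(c^2 - c - 2) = (c - 2)*(c + 4)*(c + 1)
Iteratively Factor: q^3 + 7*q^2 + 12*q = (q)*(q^2 + 7*q + 12) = q*(q + 4)*(q + 3)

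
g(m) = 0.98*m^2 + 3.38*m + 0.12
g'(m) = 1.96*m + 3.38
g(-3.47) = 0.19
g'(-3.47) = -3.42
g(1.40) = 6.77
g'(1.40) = 6.12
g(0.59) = 2.46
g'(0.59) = 4.54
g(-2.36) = -2.40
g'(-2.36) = -1.25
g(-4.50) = 4.76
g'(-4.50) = -5.44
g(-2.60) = -2.04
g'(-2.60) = -1.72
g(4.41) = 34.08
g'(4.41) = 12.02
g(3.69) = 25.94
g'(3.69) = 10.61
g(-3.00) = -1.20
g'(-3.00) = -2.50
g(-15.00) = 169.92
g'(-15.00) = -26.02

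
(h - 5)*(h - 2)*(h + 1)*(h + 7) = h^4 + h^3 - 39*h^2 + 31*h + 70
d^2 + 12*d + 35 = (d + 5)*(d + 7)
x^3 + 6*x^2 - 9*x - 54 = (x - 3)*(x + 3)*(x + 6)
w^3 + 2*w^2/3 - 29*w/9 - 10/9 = (w - 5/3)*(w + 1/3)*(w + 2)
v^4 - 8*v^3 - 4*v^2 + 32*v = v*(v - 8)*(v - 2)*(v + 2)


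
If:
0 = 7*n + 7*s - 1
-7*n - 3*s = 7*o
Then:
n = 1/7 - s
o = 4*s/7 - 1/7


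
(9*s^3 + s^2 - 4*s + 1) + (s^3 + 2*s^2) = 10*s^3 + 3*s^2 - 4*s + 1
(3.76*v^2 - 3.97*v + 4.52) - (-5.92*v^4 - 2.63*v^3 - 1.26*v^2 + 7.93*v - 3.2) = 5.92*v^4 + 2.63*v^3 + 5.02*v^2 - 11.9*v + 7.72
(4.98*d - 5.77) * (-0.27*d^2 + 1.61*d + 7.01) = -1.3446*d^3 + 9.5757*d^2 + 25.6201*d - 40.4477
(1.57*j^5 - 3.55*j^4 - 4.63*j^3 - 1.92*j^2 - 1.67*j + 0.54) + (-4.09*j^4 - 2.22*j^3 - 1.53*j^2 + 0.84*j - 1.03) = 1.57*j^5 - 7.64*j^4 - 6.85*j^3 - 3.45*j^2 - 0.83*j - 0.49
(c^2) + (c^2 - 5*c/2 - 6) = 2*c^2 - 5*c/2 - 6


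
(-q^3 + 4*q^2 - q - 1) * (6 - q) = q^4 - 10*q^3 + 25*q^2 - 5*q - 6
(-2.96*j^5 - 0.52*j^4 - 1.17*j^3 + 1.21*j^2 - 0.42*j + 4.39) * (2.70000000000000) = -7.992*j^5 - 1.404*j^4 - 3.159*j^3 + 3.267*j^2 - 1.134*j + 11.853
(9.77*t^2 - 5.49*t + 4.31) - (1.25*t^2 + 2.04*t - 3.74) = 8.52*t^2 - 7.53*t + 8.05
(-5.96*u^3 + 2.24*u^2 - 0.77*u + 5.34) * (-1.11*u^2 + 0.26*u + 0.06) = 6.6156*u^5 - 4.036*u^4 + 1.0795*u^3 - 5.9932*u^2 + 1.3422*u + 0.3204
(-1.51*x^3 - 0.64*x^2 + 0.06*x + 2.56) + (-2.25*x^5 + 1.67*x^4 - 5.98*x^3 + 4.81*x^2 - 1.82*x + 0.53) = -2.25*x^5 + 1.67*x^4 - 7.49*x^3 + 4.17*x^2 - 1.76*x + 3.09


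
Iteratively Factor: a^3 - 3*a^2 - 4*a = (a - 4)*(a^2 + a) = a*(a - 4)*(a + 1)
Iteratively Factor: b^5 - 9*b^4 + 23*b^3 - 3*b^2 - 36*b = (b - 3)*(b^4 - 6*b^3 + 5*b^2 + 12*b) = (b - 3)^2*(b^3 - 3*b^2 - 4*b) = b*(b - 3)^2*(b^2 - 3*b - 4) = b*(b - 3)^2*(b + 1)*(b - 4)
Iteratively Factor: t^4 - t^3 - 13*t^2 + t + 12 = (t + 1)*(t^3 - 2*t^2 - 11*t + 12) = (t + 1)*(t + 3)*(t^2 - 5*t + 4) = (t - 1)*(t + 1)*(t + 3)*(t - 4)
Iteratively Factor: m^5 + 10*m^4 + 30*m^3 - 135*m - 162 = (m + 3)*(m^4 + 7*m^3 + 9*m^2 - 27*m - 54) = (m + 3)^2*(m^3 + 4*m^2 - 3*m - 18) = (m + 3)^3*(m^2 + m - 6) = (m - 2)*(m + 3)^3*(m + 3)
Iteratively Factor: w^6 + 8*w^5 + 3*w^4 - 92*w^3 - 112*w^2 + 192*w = (w + 4)*(w^5 + 4*w^4 - 13*w^3 - 40*w^2 + 48*w) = (w - 3)*(w + 4)*(w^4 + 7*w^3 + 8*w^2 - 16*w) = (w - 3)*(w + 4)^2*(w^3 + 3*w^2 - 4*w) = (w - 3)*(w - 1)*(w + 4)^2*(w^2 + 4*w) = (w - 3)*(w - 1)*(w + 4)^3*(w)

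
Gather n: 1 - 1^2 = 0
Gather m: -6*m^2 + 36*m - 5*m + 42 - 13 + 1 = -6*m^2 + 31*m + 30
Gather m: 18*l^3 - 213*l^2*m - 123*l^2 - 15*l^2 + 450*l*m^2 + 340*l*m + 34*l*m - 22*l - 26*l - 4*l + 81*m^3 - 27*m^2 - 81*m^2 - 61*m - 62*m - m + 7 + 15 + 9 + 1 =18*l^3 - 138*l^2 - 52*l + 81*m^3 + m^2*(450*l - 108) + m*(-213*l^2 + 374*l - 124) + 32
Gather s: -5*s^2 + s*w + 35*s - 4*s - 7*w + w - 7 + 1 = -5*s^2 + s*(w + 31) - 6*w - 6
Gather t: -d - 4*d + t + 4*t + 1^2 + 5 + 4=-5*d + 5*t + 10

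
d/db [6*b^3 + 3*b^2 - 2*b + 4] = 18*b^2 + 6*b - 2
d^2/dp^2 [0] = 0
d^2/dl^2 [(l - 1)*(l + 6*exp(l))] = 6*l*exp(l) + 6*exp(l) + 2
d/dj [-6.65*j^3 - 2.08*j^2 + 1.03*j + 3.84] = -19.95*j^2 - 4.16*j + 1.03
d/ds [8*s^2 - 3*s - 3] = 16*s - 3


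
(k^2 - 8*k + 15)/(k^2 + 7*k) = (k^2 - 8*k + 15)/(k*(k + 7))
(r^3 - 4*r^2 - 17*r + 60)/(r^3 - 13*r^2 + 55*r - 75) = (r + 4)/(r - 5)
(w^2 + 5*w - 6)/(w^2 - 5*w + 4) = (w + 6)/(w - 4)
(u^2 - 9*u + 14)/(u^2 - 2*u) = (u - 7)/u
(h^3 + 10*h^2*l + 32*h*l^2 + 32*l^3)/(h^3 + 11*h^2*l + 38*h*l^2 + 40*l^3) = (h + 4*l)/(h + 5*l)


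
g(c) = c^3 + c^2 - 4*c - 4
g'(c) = 3*c^2 + 2*c - 4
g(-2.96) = -9.33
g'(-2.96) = 16.36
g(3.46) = 35.55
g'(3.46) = 38.83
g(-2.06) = -0.26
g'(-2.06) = 4.61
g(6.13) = 239.40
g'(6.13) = 120.99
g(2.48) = 7.48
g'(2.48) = 19.41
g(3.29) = 29.28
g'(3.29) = 35.05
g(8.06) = 552.33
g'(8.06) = 207.01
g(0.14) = -4.54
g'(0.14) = -3.66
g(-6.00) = -160.00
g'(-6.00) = 92.00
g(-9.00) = -616.00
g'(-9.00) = 221.00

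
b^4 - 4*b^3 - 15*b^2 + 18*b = b*(b - 6)*(b - 1)*(b + 3)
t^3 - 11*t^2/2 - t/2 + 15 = (t - 5)*(t - 2)*(t + 3/2)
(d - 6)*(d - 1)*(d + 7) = d^3 - 43*d + 42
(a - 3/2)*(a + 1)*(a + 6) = a^3 + 11*a^2/2 - 9*a/2 - 9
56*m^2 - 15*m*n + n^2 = (-8*m + n)*(-7*m + n)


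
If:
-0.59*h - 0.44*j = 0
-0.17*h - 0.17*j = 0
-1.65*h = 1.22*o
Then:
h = 0.00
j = 0.00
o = 0.00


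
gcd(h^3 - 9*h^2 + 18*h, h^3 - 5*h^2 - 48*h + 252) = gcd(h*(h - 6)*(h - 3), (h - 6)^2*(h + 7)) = h - 6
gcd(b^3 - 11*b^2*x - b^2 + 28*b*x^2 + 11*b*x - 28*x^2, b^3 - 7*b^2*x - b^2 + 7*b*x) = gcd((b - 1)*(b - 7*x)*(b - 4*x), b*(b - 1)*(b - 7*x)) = -b^2 + 7*b*x + b - 7*x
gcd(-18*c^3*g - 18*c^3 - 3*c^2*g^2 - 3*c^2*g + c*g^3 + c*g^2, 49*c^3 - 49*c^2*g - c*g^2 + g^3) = 1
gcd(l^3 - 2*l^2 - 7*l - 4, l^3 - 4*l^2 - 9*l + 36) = l - 4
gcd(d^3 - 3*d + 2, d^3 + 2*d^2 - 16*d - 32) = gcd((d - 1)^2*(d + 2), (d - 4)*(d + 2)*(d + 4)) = d + 2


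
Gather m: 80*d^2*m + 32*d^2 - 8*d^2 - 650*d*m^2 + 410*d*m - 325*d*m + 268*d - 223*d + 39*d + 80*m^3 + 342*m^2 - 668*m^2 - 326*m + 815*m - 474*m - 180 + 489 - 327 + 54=24*d^2 + 84*d + 80*m^3 + m^2*(-650*d - 326) + m*(80*d^2 + 85*d + 15) + 36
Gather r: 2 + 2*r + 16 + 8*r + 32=10*r + 50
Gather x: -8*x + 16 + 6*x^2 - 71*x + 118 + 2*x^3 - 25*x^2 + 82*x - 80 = 2*x^3 - 19*x^2 + 3*x + 54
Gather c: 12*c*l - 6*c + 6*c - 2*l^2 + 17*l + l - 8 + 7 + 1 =12*c*l - 2*l^2 + 18*l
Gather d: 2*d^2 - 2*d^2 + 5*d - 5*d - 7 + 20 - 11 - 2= 0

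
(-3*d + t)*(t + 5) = -3*d*t - 15*d + t^2 + 5*t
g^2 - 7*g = g*(g - 7)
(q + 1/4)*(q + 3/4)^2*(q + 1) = q^4 + 11*q^3/4 + 43*q^2/16 + 69*q/64 + 9/64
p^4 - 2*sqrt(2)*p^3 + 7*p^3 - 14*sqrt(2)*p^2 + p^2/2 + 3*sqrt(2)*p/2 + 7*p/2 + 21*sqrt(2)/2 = (p + 7)*(p - 3*sqrt(2)/2)*(p - sqrt(2))*(p + sqrt(2)/2)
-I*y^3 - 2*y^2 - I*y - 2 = (y - 2*I)*(y - I)*(-I*y + 1)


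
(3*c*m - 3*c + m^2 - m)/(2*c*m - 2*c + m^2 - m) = (3*c + m)/(2*c + m)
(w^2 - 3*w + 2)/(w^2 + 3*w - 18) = (w^2 - 3*w + 2)/(w^2 + 3*w - 18)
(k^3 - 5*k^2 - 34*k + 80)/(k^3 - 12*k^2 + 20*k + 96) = (k^2 + 3*k - 10)/(k^2 - 4*k - 12)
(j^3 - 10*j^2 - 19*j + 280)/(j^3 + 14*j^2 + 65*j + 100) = (j^2 - 15*j + 56)/(j^2 + 9*j + 20)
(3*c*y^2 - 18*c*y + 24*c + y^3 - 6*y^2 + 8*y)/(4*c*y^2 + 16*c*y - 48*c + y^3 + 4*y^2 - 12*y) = (3*c*y - 12*c + y^2 - 4*y)/(4*c*y + 24*c + y^2 + 6*y)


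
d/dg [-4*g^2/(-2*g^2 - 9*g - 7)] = 4*g*(9*g + 14)/(4*g^4 + 36*g^3 + 109*g^2 + 126*g + 49)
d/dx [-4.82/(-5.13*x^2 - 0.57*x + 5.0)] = (-49.4532*x - 2.7474)/(5.13*x^2 + 0.57*x - 5.0)^2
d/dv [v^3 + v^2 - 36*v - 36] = 3*v^2 + 2*v - 36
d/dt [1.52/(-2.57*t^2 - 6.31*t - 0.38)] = (7.8128*t + 9.5912)/(2.57*t^2 + 6.31*t + 0.38)^2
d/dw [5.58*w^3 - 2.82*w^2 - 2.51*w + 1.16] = 16.74*w^2 - 5.64*w - 2.51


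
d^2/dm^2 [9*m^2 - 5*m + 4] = 18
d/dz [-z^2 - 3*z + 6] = -2*z - 3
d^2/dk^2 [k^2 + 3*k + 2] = 2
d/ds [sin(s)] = cos(s)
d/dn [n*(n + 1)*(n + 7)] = 3*n^2 + 16*n + 7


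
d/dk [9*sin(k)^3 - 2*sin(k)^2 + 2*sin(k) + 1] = (27*sin(k)^2 - 4*sin(k) + 2)*cos(k)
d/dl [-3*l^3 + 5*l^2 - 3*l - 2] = -9*l^2 + 10*l - 3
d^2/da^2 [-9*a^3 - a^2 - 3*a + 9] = -54*a - 2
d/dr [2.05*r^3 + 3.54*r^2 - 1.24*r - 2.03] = 6.15*r^2 + 7.08*r - 1.24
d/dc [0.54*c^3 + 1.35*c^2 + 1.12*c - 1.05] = 1.62*c^2 + 2.7*c + 1.12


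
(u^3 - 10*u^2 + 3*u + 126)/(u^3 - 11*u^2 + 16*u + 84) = (u + 3)/(u + 2)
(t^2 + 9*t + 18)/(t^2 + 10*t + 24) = (t + 3)/(t + 4)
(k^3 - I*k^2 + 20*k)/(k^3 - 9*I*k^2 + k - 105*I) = k*(k + 4*I)/(k^2 - 4*I*k + 21)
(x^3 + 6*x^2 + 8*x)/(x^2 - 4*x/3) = 3*(x^2 + 6*x + 8)/(3*x - 4)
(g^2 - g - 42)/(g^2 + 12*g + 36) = (g - 7)/(g + 6)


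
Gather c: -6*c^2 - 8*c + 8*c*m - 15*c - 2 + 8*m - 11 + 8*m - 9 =-6*c^2 + c*(8*m - 23) + 16*m - 22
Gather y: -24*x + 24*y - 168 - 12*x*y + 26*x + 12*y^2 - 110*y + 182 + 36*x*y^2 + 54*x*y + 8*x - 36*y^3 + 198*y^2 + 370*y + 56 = 10*x - 36*y^3 + y^2*(36*x + 210) + y*(42*x + 284) + 70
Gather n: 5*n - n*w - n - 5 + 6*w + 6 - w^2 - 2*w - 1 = n*(4 - w) - w^2 + 4*w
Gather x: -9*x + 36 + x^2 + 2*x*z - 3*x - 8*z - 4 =x^2 + x*(2*z - 12) - 8*z + 32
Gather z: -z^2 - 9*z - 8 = -z^2 - 9*z - 8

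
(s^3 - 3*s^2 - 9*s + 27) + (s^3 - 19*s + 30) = 2*s^3 - 3*s^2 - 28*s + 57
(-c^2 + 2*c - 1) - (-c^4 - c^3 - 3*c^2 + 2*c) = c^4 + c^3 + 2*c^2 - 1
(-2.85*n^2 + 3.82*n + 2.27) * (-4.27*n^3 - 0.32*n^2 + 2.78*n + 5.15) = 12.1695*n^5 - 15.3994*n^4 - 18.8383*n^3 - 4.7843*n^2 + 25.9836*n + 11.6905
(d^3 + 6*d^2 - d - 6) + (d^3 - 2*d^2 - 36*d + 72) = 2*d^3 + 4*d^2 - 37*d + 66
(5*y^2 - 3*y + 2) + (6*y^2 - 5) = 11*y^2 - 3*y - 3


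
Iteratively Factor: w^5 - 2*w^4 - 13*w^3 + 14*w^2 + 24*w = (w)*(w^4 - 2*w^3 - 13*w^2 + 14*w + 24) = w*(w - 2)*(w^3 - 13*w - 12) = w*(w - 2)*(w + 3)*(w^2 - 3*w - 4) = w*(w - 2)*(w + 1)*(w + 3)*(w - 4)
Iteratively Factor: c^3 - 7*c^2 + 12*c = (c)*(c^2 - 7*c + 12) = c*(c - 4)*(c - 3)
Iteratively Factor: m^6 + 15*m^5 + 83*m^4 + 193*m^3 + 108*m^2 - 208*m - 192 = (m - 1)*(m^5 + 16*m^4 + 99*m^3 + 292*m^2 + 400*m + 192) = (m - 1)*(m + 4)*(m^4 + 12*m^3 + 51*m^2 + 88*m + 48) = (m - 1)*(m + 3)*(m + 4)*(m^3 + 9*m^2 + 24*m + 16) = (m - 1)*(m + 1)*(m + 3)*(m + 4)*(m^2 + 8*m + 16) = (m - 1)*(m + 1)*(m + 3)*(m + 4)^2*(m + 4)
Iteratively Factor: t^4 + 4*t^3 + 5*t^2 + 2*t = (t + 2)*(t^3 + 2*t^2 + t) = (t + 1)*(t + 2)*(t^2 + t) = t*(t + 1)*(t + 2)*(t + 1)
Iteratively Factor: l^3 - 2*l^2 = (l)*(l^2 - 2*l) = l*(l - 2)*(l)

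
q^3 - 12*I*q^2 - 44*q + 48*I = (q - 6*I)*(q - 4*I)*(q - 2*I)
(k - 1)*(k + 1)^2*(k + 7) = k^4 + 8*k^3 + 6*k^2 - 8*k - 7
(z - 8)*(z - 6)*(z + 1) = z^3 - 13*z^2 + 34*z + 48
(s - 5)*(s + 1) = s^2 - 4*s - 5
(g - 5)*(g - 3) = g^2 - 8*g + 15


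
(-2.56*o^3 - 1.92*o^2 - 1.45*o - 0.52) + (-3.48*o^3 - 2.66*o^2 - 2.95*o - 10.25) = -6.04*o^3 - 4.58*o^2 - 4.4*o - 10.77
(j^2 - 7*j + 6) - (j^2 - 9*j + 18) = 2*j - 12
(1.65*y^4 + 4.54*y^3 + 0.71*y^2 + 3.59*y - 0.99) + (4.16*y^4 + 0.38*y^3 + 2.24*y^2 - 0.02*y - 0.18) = 5.81*y^4 + 4.92*y^3 + 2.95*y^2 + 3.57*y - 1.17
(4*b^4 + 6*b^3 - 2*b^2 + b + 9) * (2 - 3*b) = -12*b^5 - 10*b^4 + 18*b^3 - 7*b^2 - 25*b + 18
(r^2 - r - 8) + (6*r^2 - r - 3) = 7*r^2 - 2*r - 11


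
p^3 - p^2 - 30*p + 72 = (p - 4)*(p - 3)*(p + 6)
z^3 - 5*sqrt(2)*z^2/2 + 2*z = z*(z - 2*sqrt(2))*(z - sqrt(2)/2)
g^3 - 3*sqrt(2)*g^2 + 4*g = g*(g - 2*sqrt(2))*(g - sqrt(2))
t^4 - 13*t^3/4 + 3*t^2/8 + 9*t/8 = t*(t - 3)*(t - 3/4)*(t + 1/2)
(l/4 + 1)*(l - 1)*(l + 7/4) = l^3/4 + 19*l^2/16 + 5*l/16 - 7/4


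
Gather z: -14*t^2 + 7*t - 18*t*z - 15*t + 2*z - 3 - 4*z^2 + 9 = -14*t^2 - 8*t - 4*z^2 + z*(2 - 18*t) + 6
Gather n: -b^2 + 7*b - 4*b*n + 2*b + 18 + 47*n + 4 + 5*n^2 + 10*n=-b^2 + 9*b + 5*n^2 + n*(57 - 4*b) + 22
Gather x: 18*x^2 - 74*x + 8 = 18*x^2 - 74*x + 8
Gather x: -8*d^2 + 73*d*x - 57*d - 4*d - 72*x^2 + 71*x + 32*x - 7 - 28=-8*d^2 - 61*d - 72*x^2 + x*(73*d + 103) - 35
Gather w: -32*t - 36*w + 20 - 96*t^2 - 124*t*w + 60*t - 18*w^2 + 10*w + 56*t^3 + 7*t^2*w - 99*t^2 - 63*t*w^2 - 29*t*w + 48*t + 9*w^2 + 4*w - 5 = 56*t^3 - 195*t^2 + 76*t + w^2*(-63*t - 9) + w*(7*t^2 - 153*t - 22) + 15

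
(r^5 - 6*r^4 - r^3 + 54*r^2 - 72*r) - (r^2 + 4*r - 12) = r^5 - 6*r^4 - r^3 + 53*r^2 - 76*r + 12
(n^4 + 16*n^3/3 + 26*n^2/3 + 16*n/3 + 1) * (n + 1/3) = n^5 + 17*n^4/3 + 94*n^3/9 + 74*n^2/9 + 25*n/9 + 1/3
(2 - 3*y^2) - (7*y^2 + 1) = 1 - 10*y^2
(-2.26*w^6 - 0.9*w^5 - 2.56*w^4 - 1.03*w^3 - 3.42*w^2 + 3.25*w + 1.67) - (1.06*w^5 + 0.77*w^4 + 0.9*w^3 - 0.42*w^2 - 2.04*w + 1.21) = -2.26*w^6 - 1.96*w^5 - 3.33*w^4 - 1.93*w^3 - 3.0*w^2 + 5.29*w + 0.46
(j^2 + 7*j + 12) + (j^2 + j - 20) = 2*j^2 + 8*j - 8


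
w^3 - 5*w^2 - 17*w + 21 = (w - 7)*(w - 1)*(w + 3)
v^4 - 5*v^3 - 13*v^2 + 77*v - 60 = (v - 5)*(v - 3)*(v - 1)*(v + 4)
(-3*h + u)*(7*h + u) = -21*h^2 + 4*h*u + u^2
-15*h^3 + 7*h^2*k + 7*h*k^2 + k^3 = (-h + k)*(3*h + k)*(5*h + k)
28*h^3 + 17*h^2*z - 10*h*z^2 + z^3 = (-7*h + z)*(-4*h + z)*(h + z)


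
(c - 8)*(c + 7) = c^2 - c - 56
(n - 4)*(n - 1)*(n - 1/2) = n^3 - 11*n^2/2 + 13*n/2 - 2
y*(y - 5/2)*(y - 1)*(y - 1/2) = y^4 - 4*y^3 + 17*y^2/4 - 5*y/4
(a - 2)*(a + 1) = a^2 - a - 2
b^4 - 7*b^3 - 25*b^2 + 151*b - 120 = (b - 8)*(b - 3)*(b - 1)*(b + 5)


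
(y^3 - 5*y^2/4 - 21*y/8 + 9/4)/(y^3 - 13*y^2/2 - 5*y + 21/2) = (4*y^2 - 11*y + 6)/(4*(y^2 - 8*y + 7))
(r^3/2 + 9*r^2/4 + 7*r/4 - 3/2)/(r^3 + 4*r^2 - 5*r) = (2*r^3 + 9*r^2 + 7*r - 6)/(4*r*(r^2 + 4*r - 5))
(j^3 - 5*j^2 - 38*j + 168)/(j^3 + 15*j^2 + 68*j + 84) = (j^2 - 11*j + 28)/(j^2 + 9*j + 14)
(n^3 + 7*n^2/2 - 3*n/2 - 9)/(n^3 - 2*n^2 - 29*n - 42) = (n - 3/2)/(n - 7)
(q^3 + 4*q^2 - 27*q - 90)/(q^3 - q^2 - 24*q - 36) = (q^2 + q - 30)/(q^2 - 4*q - 12)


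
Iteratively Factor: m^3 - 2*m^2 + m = (m - 1)*(m^2 - m) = (m - 1)^2*(m)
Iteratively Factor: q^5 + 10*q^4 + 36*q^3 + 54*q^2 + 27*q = (q + 1)*(q^4 + 9*q^3 + 27*q^2 + 27*q) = (q + 1)*(q + 3)*(q^3 + 6*q^2 + 9*q) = (q + 1)*(q + 3)^2*(q^2 + 3*q) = q*(q + 1)*(q + 3)^2*(q + 3)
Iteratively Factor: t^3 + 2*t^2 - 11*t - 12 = (t - 3)*(t^2 + 5*t + 4) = (t - 3)*(t + 4)*(t + 1)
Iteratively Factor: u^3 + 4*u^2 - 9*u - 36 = (u + 4)*(u^2 - 9) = (u + 3)*(u + 4)*(u - 3)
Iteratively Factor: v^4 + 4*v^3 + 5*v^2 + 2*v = (v + 1)*(v^3 + 3*v^2 + 2*v) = v*(v + 1)*(v^2 + 3*v + 2) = v*(v + 1)*(v + 2)*(v + 1)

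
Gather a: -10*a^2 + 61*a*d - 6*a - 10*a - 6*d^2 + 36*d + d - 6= -10*a^2 + a*(61*d - 16) - 6*d^2 + 37*d - 6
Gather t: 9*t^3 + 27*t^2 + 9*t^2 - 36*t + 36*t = 9*t^3 + 36*t^2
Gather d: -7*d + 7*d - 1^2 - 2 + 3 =0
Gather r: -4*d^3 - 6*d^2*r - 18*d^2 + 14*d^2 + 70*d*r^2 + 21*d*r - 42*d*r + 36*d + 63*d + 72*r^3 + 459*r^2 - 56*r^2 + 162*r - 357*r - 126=-4*d^3 - 4*d^2 + 99*d + 72*r^3 + r^2*(70*d + 403) + r*(-6*d^2 - 21*d - 195) - 126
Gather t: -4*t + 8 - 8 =-4*t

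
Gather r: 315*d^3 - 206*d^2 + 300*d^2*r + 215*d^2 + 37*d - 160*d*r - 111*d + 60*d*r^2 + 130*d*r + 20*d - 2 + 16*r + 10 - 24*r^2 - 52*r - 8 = 315*d^3 + 9*d^2 - 54*d + r^2*(60*d - 24) + r*(300*d^2 - 30*d - 36)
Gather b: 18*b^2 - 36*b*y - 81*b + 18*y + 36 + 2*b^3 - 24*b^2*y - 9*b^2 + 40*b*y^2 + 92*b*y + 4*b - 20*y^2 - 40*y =2*b^3 + b^2*(9 - 24*y) + b*(40*y^2 + 56*y - 77) - 20*y^2 - 22*y + 36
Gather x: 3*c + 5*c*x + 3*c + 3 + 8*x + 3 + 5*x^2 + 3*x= 6*c + 5*x^2 + x*(5*c + 11) + 6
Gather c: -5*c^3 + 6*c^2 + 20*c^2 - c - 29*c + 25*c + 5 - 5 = -5*c^3 + 26*c^2 - 5*c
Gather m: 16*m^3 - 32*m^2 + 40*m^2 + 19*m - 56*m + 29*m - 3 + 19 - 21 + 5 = 16*m^3 + 8*m^2 - 8*m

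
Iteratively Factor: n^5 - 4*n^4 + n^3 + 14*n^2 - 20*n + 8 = (n + 2)*(n^4 - 6*n^3 + 13*n^2 - 12*n + 4) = (n - 2)*(n + 2)*(n^3 - 4*n^2 + 5*n - 2) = (n - 2)*(n - 1)*(n + 2)*(n^2 - 3*n + 2) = (n - 2)*(n - 1)^2*(n + 2)*(n - 2)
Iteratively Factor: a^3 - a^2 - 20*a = (a + 4)*(a^2 - 5*a) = a*(a + 4)*(a - 5)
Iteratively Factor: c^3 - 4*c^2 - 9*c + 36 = (c - 3)*(c^2 - c - 12) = (c - 4)*(c - 3)*(c + 3)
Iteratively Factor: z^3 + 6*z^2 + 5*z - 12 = (z + 3)*(z^2 + 3*z - 4) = (z + 3)*(z + 4)*(z - 1)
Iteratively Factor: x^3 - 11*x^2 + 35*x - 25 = (x - 1)*(x^2 - 10*x + 25) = (x - 5)*(x - 1)*(x - 5)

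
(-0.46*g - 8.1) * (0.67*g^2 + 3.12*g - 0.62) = -0.3082*g^3 - 6.8622*g^2 - 24.9868*g + 5.022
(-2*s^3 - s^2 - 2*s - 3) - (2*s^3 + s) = -4*s^3 - s^2 - 3*s - 3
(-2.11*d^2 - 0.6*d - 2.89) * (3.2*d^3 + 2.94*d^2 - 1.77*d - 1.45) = -6.752*d^5 - 8.1234*d^4 - 7.2773*d^3 - 4.3751*d^2 + 5.9853*d + 4.1905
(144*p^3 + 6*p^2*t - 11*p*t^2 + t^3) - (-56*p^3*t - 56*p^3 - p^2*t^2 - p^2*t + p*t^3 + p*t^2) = 56*p^3*t + 200*p^3 + p^2*t^2 + 7*p^2*t - p*t^3 - 12*p*t^2 + t^3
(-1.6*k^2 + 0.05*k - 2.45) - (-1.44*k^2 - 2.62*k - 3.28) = -0.16*k^2 + 2.67*k + 0.83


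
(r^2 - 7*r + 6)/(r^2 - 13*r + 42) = (r - 1)/(r - 7)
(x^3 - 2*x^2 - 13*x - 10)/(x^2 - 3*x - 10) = x + 1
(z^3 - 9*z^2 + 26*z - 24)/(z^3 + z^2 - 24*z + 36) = (z - 4)/(z + 6)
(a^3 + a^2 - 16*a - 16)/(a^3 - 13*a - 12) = (a + 4)/(a + 3)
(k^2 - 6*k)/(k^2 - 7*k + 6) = k/(k - 1)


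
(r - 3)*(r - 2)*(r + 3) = r^3 - 2*r^2 - 9*r + 18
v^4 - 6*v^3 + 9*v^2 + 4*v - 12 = (v - 3)*(v - 2)^2*(v + 1)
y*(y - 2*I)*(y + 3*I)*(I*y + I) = I*y^4 - y^3 + I*y^3 - y^2 + 6*I*y^2 + 6*I*y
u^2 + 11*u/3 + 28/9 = (u + 4/3)*(u + 7/3)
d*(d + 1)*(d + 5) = d^3 + 6*d^2 + 5*d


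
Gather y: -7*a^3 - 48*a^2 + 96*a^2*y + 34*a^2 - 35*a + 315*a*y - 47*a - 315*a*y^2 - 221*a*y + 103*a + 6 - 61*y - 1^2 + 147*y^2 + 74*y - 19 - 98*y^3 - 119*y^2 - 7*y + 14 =-7*a^3 - 14*a^2 + 21*a - 98*y^3 + y^2*(28 - 315*a) + y*(96*a^2 + 94*a + 6)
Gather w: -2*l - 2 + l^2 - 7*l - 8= l^2 - 9*l - 10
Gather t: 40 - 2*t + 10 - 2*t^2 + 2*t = 50 - 2*t^2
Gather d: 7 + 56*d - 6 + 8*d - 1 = 64*d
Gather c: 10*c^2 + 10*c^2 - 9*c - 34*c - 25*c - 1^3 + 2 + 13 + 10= 20*c^2 - 68*c + 24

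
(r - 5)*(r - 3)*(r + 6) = r^3 - 2*r^2 - 33*r + 90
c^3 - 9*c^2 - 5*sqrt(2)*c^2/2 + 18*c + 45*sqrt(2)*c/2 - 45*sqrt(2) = (c - 6)*(c - 3)*(c - 5*sqrt(2)/2)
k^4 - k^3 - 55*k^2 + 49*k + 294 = (k - 7)*(k - 3)*(k + 2)*(k + 7)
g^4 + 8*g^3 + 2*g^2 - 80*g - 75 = (g - 3)*(g + 1)*(g + 5)^2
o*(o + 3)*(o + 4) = o^3 + 7*o^2 + 12*o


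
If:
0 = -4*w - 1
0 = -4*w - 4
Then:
No Solution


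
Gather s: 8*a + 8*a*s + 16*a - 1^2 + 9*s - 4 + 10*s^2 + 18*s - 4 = 24*a + 10*s^2 + s*(8*a + 27) - 9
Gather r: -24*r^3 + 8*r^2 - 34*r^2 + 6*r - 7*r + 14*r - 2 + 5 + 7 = -24*r^3 - 26*r^2 + 13*r + 10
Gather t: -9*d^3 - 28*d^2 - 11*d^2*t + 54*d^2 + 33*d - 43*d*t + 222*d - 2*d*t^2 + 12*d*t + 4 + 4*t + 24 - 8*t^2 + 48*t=-9*d^3 + 26*d^2 + 255*d + t^2*(-2*d - 8) + t*(-11*d^2 - 31*d + 52) + 28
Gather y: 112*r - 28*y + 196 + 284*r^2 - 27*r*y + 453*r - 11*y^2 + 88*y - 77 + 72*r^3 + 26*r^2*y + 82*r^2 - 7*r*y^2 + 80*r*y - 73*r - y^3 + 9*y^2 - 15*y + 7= 72*r^3 + 366*r^2 + 492*r - y^3 + y^2*(-7*r - 2) + y*(26*r^2 + 53*r + 45) + 126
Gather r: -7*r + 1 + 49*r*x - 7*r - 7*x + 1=r*(49*x - 14) - 7*x + 2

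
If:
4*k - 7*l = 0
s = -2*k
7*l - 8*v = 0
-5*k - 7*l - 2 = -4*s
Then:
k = -2/17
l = -8/119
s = 4/17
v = -1/17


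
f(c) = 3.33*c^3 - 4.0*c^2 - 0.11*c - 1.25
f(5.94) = 554.88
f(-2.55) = -82.20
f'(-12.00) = 1534.45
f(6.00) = 573.37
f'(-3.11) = 121.39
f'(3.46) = 91.81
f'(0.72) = -0.69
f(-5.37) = -631.67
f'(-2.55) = 85.25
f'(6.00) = 311.53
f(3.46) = 88.42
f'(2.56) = 44.88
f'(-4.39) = 227.54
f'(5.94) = 304.85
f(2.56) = 28.12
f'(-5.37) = 330.93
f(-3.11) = -139.76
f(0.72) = -2.16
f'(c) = 9.99*c^2 - 8.0*c - 0.11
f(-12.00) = -6330.17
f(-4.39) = -359.59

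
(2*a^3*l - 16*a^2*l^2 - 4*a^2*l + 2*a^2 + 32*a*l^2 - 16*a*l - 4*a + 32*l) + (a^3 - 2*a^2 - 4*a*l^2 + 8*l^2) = 2*a^3*l + a^3 - 16*a^2*l^2 - 4*a^2*l + 28*a*l^2 - 16*a*l - 4*a + 8*l^2 + 32*l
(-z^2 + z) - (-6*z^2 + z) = 5*z^2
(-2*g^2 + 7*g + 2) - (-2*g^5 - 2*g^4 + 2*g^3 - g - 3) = 2*g^5 + 2*g^4 - 2*g^3 - 2*g^2 + 8*g + 5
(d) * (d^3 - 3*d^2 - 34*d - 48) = d^4 - 3*d^3 - 34*d^2 - 48*d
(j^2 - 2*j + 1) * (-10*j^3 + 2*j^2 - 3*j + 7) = -10*j^5 + 22*j^4 - 17*j^3 + 15*j^2 - 17*j + 7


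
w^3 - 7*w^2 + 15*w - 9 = (w - 3)^2*(w - 1)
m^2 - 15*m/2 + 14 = (m - 4)*(m - 7/2)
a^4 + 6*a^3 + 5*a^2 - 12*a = a*(a - 1)*(a + 3)*(a + 4)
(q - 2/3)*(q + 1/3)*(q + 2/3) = q^3 + q^2/3 - 4*q/9 - 4/27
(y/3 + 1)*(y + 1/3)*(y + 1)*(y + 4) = y^4/3 + 25*y^3/9 + 65*y^2/9 + 55*y/9 + 4/3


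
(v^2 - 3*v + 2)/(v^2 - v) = (v - 2)/v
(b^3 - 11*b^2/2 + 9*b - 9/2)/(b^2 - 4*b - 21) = (-2*b^3 + 11*b^2 - 18*b + 9)/(2*(-b^2 + 4*b + 21))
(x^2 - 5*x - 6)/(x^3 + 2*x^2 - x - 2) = (x - 6)/(x^2 + x - 2)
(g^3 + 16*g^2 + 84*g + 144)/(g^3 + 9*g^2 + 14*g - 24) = (g + 6)/(g - 1)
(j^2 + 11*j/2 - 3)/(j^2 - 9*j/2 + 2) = (j + 6)/(j - 4)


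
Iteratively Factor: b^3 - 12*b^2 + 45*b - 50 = (b - 5)*(b^2 - 7*b + 10) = (b - 5)*(b - 2)*(b - 5)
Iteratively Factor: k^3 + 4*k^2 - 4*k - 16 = (k + 2)*(k^2 + 2*k - 8) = (k + 2)*(k + 4)*(k - 2)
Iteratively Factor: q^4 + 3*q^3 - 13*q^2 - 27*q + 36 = (q + 3)*(q^3 - 13*q + 12) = (q - 1)*(q + 3)*(q^2 + q - 12) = (q - 3)*(q - 1)*(q + 3)*(q + 4)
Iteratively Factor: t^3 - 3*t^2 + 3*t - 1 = (t - 1)*(t^2 - 2*t + 1) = (t - 1)^2*(t - 1)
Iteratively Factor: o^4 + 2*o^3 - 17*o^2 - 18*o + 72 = (o + 4)*(o^3 - 2*o^2 - 9*o + 18) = (o - 2)*(o + 4)*(o^2 - 9) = (o - 2)*(o + 3)*(o + 4)*(o - 3)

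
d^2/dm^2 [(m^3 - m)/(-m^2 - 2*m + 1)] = 4*(-2*m^3 + 3*m^2 + 1)/(m^6 + 6*m^5 + 9*m^4 - 4*m^3 - 9*m^2 + 6*m - 1)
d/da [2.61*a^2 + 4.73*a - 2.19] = 5.22*a + 4.73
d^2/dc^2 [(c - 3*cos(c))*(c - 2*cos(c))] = 5*c*cos(c) + 24*sin(c)^2 + 10*sin(c) - 10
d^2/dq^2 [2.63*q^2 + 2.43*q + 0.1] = 5.26000000000000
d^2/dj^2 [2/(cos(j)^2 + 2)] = 4*(-2*sin(j)^4 - 3*sin(j)^2 + 3)/(cos(j)^2 + 2)^3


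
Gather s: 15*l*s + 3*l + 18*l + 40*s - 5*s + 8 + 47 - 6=21*l + s*(15*l + 35) + 49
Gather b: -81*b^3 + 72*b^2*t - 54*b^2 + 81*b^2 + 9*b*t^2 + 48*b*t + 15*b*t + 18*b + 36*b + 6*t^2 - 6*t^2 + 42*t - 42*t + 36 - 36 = -81*b^3 + b^2*(72*t + 27) + b*(9*t^2 + 63*t + 54)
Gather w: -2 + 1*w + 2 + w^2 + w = w^2 + 2*w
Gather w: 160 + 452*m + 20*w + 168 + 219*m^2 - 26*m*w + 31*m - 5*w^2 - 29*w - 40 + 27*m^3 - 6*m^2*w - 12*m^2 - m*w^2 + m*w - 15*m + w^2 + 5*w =27*m^3 + 207*m^2 + 468*m + w^2*(-m - 4) + w*(-6*m^2 - 25*m - 4) + 288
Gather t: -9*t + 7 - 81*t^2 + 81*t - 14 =-81*t^2 + 72*t - 7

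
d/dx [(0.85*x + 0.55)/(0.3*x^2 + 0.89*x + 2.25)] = (-0.255*x^2 - 0.33*x + 1.423)/(0.09*x^4 + 0.534*x^3 + 2.1421*x^2 + 4.005*x + 5.0625)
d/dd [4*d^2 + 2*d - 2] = 8*d + 2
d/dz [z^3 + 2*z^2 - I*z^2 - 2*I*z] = 3*z^2 + 2*z*(2 - I) - 2*I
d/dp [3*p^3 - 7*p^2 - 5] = p*(9*p - 14)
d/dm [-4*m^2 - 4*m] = -8*m - 4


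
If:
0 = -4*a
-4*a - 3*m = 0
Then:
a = 0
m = 0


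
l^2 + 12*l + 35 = (l + 5)*(l + 7)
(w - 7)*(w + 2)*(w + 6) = w^3 + w^2 - 44*w - 84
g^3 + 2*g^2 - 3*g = g*(g - 1)*(g + 3)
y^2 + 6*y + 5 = (y + 1)*(y + 5)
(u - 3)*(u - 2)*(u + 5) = u^3 - 19*u + 30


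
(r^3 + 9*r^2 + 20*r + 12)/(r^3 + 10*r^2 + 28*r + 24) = (r + 1)/(r + 2)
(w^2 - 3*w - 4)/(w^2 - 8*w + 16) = (w + 1)/(w - 4)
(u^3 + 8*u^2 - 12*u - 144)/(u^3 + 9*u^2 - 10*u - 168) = (u + 6)/(u + 7)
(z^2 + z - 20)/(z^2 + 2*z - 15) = (z - 4)/(z - 3)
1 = 1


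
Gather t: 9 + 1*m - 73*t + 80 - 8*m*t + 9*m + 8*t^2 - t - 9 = 10*m + 8*t^2 + t*(-8*m - 74) + 80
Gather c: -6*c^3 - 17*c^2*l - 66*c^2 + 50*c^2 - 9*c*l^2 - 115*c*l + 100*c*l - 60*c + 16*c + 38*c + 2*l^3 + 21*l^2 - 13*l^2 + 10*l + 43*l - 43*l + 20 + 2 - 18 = -6*c^3 + c^2*(-17*l - 16) + c*(-9*l^2 - 15*l - 6) + 2*l^3 + 8*l^2 + 10*l + 4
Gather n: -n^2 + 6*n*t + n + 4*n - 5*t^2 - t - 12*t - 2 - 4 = -n^2 + n*(6*t + 5) - 5*t^2 - 13*t - 6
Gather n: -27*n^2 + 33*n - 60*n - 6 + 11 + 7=-27*n^2 - 27*n + 12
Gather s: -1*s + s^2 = s^2 - s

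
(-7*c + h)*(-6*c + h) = 42*c^2 - 13*c*h + h^2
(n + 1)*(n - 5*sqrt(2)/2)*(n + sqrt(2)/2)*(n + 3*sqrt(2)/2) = n^4 - sqrt(2)*n^3/2 + n^3 - 17*n^2/2 - sqrt(2)*n^2/2 - 17*n/2 - 15*sqrt(2)*n/4 - 15*sqrt(2)/4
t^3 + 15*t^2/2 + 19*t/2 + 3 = (t + 1/2)*(t + 1)*(t + 6)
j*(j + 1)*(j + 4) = j^3 + 5*j^2 + 4*j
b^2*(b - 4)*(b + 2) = b^4 - 2*b^3 - 8*b^2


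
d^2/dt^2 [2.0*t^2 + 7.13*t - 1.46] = 4.00000000000000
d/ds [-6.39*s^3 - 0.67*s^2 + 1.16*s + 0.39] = -19.17*s^2 - 1.34*s + 1.16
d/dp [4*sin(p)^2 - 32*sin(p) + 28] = 8*(sin(p) - 4)*cos(p)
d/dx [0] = 0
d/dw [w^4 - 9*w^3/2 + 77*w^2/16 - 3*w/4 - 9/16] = 4*w^3 - 27*w^2/2 + 77*w/8 - 3/4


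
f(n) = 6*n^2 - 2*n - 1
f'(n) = 12*n - 2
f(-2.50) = 41.50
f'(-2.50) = -32.00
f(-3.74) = 90.41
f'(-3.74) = -46.88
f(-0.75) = 3.88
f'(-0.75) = -11.00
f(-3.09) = 62.47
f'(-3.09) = -39.08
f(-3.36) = 73.46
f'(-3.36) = -42.32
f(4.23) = 97.90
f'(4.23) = 48.76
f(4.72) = 123.23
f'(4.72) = 54.64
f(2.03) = 19.67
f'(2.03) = 22.36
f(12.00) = 839.00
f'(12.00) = 142.00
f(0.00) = -1.00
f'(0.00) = -2.00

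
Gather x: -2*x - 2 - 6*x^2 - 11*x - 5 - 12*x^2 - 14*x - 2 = -18*x^2 - 27*x - 9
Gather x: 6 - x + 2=8 - x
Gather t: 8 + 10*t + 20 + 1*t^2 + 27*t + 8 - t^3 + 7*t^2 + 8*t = -t^3 + 8*t^2 + 45*t + 36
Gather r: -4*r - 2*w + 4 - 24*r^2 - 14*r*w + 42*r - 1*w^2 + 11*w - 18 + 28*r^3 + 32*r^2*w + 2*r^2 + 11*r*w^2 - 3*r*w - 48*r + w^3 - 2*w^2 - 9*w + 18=28*r^3 + r^2*(32*w - 22) + r*(11*w^2 - 17*w - 10) + w^3 - 3*w^2 + 4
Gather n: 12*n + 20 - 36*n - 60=-24*n - 40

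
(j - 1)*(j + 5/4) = j^2 + j/4 - 5/4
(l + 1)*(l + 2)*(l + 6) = l^3 + 9*l^2 + 20*l + 12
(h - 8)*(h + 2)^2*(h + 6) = h^4 + 2*h^3 - 52*h^2 - 200*h - 192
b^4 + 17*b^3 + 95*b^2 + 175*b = b*(b + 5)^2*(b + 7)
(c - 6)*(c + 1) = c^2 - 5*c - 6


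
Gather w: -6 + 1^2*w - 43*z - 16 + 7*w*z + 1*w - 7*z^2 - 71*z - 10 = w*(7*z + 2) - 7*z^2 - 114*z - 32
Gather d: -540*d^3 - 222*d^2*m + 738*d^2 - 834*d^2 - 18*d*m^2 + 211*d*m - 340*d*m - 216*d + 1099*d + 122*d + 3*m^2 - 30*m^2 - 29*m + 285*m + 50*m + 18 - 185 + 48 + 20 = -540*d^3 + d^2*(-222*m - 96) + d*(-18*m^2 - 129*m + 1005) - 27*m^2 + 306*m - 99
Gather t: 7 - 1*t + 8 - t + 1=16 - 2*t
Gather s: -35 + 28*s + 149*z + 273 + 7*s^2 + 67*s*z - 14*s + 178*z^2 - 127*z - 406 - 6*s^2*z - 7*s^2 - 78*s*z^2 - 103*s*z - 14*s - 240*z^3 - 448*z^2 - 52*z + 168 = -6*s^2*z + s*(-78*z^2 - 36*z) - 240*z^3 - 270*z^2 - 30*z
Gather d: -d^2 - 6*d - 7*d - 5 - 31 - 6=-d^2 - 13*d - 42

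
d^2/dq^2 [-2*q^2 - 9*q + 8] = -4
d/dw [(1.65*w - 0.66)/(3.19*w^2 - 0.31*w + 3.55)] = (-5.2635*w^2 + 4.2108*w + 5.6529)/(10.1761*w^4 - 1.9778*w^3 + 22.7451*w^2 - 2.201*w + 12.6025)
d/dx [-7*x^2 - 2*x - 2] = -14*x - 2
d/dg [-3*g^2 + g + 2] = 1 - 6*g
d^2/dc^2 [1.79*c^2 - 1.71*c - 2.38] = 3.58000000000000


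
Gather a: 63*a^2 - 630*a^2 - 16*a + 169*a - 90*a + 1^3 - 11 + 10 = -567*a^2 + 63*a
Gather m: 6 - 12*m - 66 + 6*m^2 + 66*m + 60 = 6*m^2 + 54*m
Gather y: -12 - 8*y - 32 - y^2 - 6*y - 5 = -y^2 - 14*y - 49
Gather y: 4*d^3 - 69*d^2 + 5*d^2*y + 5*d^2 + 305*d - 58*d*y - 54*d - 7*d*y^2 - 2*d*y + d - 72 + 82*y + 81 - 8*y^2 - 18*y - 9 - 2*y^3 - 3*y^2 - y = 4*d^3 - 64*d^2 + 252*d - 2*y^3 + y^2*(-7*d - 11) + y*(5*d^2 - 60*d + 63)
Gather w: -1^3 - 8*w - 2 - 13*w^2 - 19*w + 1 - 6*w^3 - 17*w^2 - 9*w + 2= -6*w^3 - 30*w^2 - 36*w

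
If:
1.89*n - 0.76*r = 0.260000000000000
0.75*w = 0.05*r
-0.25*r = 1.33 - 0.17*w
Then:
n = -2.10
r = -5.57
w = -0.37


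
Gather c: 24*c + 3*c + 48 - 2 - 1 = 27*c + 45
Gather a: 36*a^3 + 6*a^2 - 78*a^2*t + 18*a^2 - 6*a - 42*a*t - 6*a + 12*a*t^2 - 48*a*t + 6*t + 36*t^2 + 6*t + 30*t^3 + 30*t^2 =36*a^3 + a^2*(24 - 78*t) + a*(12*t^2 - 90*t - 12) + 30*t^3 + 66*t^2 + 12*t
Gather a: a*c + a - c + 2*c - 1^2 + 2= a*(c + 1) + c + 1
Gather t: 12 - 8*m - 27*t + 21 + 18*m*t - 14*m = -22*m + t*(18*m - 27) + 33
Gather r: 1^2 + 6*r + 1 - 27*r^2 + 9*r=-27*r^2 + 15*r + 2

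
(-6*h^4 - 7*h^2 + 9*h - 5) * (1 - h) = 6*h^5 - 6*h^4 + 7*h^3 - 16*h^2 + 14*h - 5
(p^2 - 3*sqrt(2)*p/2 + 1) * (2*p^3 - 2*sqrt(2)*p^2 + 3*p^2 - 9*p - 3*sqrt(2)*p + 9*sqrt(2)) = 2*p^5 - 5*sqrt(2)*p^4 + 3*p^4 - 15*sqrt(2)*p^3/2 - p^3 + 12*p^2 + 41*sqrt(2)*p^2/2 - 36*p - 3*sqrt(2)*p + 9*sqrt(2)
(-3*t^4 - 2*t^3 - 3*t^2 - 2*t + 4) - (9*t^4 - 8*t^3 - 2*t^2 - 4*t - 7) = -12*t^4 + 6*t^3 - t^2 + 2*t + 11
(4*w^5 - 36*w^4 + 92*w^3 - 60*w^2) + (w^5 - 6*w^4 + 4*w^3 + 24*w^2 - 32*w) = 5*w^5 - 42*w^4 + 96*w^3 - 36*w^2 - 32*w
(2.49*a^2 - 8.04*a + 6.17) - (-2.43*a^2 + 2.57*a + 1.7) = 4.92*a^2 - 10.61*a + 4.47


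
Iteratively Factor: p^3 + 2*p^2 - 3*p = (p)*(p^2 + 2*p - 3) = p*(p - 1)*(p + 3)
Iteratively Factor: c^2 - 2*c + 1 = (c - 1)*(c - 1)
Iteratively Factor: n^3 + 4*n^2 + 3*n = (n + 3)*(n^2 + n) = n*(n + 3)*(n + 1)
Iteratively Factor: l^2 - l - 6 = (l - 3)*(l + 2)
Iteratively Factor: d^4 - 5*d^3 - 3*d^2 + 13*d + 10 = (d - 2)*(d^3 - 3*d^2 - 9*d - 5) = (d - 2)*(d + 1)*(d^2 - 4*d - 5) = (d - 5)*(d - 2)*(d + 1)*(d + 1)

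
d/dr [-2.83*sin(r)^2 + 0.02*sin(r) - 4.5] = (0.02 - 5.66*sin(r))*cos(r)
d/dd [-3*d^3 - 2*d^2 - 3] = d*(-9*d - 4)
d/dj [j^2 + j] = 2*j + 1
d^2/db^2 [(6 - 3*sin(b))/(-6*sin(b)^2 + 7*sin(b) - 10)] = 3*(-36*sin(b)^5 + 246*sin(b)^4 + 180*sin(b)^3 - 884*sin(b)^2 + 184*sin(b) + 184)/(6*sin(b)^2 - 7*sin(b) + 10)^3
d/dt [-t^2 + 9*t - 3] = 9 - 2*t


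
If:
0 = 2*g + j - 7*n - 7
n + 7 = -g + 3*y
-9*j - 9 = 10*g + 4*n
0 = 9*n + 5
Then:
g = 313/72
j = -67/12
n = -5/9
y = 259/72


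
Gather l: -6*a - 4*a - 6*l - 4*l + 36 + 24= -10*a - 10*l + 60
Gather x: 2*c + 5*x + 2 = 2*c + 5*x + 2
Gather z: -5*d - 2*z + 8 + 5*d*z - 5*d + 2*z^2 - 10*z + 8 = -10*d + 2*z^2 + z*(5*d - 12) + 16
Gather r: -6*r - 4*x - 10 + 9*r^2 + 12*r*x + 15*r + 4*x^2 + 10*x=9*r^2 + r*(12*x + 9) + 4*x^2 + 6*x - 10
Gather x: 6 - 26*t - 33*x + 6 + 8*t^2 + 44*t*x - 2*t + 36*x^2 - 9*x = 8*t^2 - 28*t + 36*x^2 + x*(44*t - 42) + 12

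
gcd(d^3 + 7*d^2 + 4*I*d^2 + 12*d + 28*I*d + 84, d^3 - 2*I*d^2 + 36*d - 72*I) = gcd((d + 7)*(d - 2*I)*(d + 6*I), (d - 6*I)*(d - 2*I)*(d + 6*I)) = d^2 + 4*I*d + 12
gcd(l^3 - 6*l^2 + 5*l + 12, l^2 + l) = l + 1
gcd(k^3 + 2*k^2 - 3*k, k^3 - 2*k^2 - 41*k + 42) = k - 1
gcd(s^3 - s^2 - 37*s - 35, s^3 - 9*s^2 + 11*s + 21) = s^2 - 6*s - 7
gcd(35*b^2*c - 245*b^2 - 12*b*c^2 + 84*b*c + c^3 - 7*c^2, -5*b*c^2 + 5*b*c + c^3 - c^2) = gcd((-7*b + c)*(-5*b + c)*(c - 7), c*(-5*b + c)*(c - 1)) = 5*b - c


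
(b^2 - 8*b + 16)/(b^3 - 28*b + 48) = (b - 4)/(b^2 + 4*b - 12)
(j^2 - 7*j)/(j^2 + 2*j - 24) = j*(j - 7)/(j^2 + 2*j - 24)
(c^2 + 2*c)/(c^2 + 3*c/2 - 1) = 2*c/(2*c - 1)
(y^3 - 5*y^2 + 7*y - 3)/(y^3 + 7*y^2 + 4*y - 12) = (y^2 - 4*y + 3)/(y^2 + 8*y + 12)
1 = 1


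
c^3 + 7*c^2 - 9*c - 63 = (c - 3)*(c + 3)*(c + 7)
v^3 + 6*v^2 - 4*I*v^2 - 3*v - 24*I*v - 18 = (v + 6)*(v - 3*I)*(v - I)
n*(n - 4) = n^2 - 4*n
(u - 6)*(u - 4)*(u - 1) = u^3 - 11*u^2 + 34*u - 24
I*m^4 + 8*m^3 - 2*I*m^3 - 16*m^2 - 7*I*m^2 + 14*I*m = m*(m - 2)*(m - 7*I)*(I*m + 1)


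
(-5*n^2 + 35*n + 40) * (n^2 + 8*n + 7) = -5*n^4 - 5*n^3 + 285*n^2 + 565*n + 280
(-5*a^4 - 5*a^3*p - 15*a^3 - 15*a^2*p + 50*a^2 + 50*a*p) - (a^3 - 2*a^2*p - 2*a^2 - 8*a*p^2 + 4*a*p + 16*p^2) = -5*a^4 - 5*a^3*p - 16*a^3 - 13*a^2*p + 52*a^2 + 8*a*p^2 + 46*a*p - 16*p^2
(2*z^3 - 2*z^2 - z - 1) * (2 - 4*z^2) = -8*z^5 + 8*z^4 + 8*z^3 - 2*z - 2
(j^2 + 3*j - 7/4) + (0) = j^2 + 3*j - 7/4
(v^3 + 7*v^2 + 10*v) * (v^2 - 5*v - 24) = v^5 + 2*v^4 - 49*v^3 - 218*v^2 - 240*v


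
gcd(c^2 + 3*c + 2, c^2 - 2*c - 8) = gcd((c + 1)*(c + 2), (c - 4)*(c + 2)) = c + 2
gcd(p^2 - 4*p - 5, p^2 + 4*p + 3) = p + 1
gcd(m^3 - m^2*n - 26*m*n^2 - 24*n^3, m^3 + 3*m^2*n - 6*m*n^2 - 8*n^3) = m^2 + 5*m*n + 4*n^2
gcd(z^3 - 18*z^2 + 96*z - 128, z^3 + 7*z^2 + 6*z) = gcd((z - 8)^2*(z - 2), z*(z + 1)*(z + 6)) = 1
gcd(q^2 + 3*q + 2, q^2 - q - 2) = q + 1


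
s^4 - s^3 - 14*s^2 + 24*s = s*(s - 3)*(s - 2)*(s + 4)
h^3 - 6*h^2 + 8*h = h*(h - 4)*(h - 2)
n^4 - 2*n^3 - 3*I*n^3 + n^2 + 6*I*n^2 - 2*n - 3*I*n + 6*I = (n - 2)*(n - 3*I)*(n - I)*(n + I)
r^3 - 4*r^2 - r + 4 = (r - 4)*(r - 1)*(r + 1)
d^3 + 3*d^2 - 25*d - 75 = (d - 5)*(d + 3)*(d + 5)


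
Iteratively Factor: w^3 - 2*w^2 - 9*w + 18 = (w - 3)*(w^2 + w - 6) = (w - 3)*(w - 2)*(w + 3)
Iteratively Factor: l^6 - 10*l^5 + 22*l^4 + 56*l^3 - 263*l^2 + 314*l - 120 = (l - 1)*(l^5 - 9*l^4 + 13*l^3 + 69*l^2 - 194*l + 120) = (l - 1)^2*(l^4 - 8*l^3 + 5*l^2 + 74*l - 120) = (l - 2)*(l - 1)^2*(l^3 - 6*l^2 - 7*l + 60) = (l - 2)*(l - 1)^2*(l + 3)*(l^2 - 9*l + 20) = (l - 5)*(l - 2)*(l - 1)^2*(l + 3)*(l - 4)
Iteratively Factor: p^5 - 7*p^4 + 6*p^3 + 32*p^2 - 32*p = (p - 1)*(p^4 - 6*p^3 + 32*p) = (p - 1)*(p + 2)*(p^3 - 8*p^2 + 16*p) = p*(p - 1)*(p + 2)*(p^2 - 8*p + 16) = p*(p - 4)*(p - 1)*(p + 2)*(p - 4)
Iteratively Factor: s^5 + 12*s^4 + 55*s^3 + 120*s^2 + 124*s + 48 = (s + 3)*(s^4 + 9*s^3 + 28*s^2 + 36*s + 16) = (s + 3)*(s + 4)*(s^3 + 5*s^2 + 8*s + 4) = (s + 2)*(s + 3)*(s + 4)*(s^2 + 3*s + 2) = (s + 1)*(s + 2)*(s + 3)*(s + 4)*(s + 2)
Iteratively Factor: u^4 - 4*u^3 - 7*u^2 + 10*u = (u + 2)*(u^3 - 6*u^2 + 5*u) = (u - 1)*(u + 2)*(u^2 - 5*u) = u*(u - 1)*(u + 2)*(u - 5)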